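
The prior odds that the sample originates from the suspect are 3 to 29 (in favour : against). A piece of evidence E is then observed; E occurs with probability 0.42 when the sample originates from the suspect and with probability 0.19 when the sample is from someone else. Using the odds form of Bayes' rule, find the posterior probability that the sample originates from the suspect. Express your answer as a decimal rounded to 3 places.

Posterior probability ≈ 0.186

Prior odds = 3/29 = 0.10345.
Likelihood ratio for E = 0.42/0.19 = 2.2105.
Posterior odds = prior odds × LR = 0.22868.
Posterior probability = odds/(1+odds) = 0.22868/1.2287 = 0.186.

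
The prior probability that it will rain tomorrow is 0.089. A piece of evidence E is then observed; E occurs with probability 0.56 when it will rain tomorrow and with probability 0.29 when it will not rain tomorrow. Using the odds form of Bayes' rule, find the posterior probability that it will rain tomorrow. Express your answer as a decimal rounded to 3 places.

Prior odds = 0.089/(1−0.089) = 0.097695.
Likelihood ratio for E = 0.56/0.29 = 1.9310.
Posterior odds = prior odds × LR = 0.18865.
Posterior probability = odds/(1+odds) = 0.18865/1.1887 = 0.159.

Posterior probability ≈ 0.159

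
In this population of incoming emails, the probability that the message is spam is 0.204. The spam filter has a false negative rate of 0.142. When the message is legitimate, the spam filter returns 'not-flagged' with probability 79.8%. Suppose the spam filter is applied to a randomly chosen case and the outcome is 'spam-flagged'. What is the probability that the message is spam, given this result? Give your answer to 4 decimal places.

P(H | E) ≈ 0.5212

Let H be the event that the message is spam. P(H) = 0.204, so P(¬H) = 0.796. With E the 'spam-flagged' result, P(E|H) = 0.858 and P(E|¬H) = 0.202.
P(E) = 0.858·0.204 + 0.202·0.796 = 0.17503 + 0.16079 = 0.33582.
By Bayes' theorem, P(H|E) = 0.17503 / 0.33582 = 0.5212.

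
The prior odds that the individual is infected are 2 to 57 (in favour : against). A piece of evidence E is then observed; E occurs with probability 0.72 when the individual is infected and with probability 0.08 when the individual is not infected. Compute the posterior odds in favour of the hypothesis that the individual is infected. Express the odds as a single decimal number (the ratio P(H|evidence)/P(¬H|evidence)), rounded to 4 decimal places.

Posterior odds ≈ 0.3158

Prior odds = 2/57 = 0.035088.
Likelihood ratio for E = 0.72/0.08 = 9.0000.
Posterior odds = prior odds × LR = 0.31579.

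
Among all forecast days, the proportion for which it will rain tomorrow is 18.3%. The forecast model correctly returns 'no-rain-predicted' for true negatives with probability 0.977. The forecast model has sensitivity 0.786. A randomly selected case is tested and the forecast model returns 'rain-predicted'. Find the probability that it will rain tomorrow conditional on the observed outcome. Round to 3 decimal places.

P(H | E) ≈ 0.884

Write H for 'it will rain tomorrow'. Prior odds H:¬H = 0.183/0.817 = 0.22399. For the 'rain-predicted' outcome, the likelihood ratio is 0.786/0.023 = 34.174.
Posterior odds = 0.22399 × 34.174 = 7.6546, so P(H|E) = 7.6546/(1+7.6546) = 0.884.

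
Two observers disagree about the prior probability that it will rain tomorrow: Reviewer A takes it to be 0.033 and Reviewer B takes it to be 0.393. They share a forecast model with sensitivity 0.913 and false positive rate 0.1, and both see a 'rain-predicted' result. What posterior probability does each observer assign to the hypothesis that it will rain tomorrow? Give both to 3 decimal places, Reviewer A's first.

Reviewer A: 0.238; Reviewer B: 0.855

P('+'|H) = 0.913, P('+'|¬H) = 0.1.
Reviewer A: numerator 0.913·0.033 = 0.030129; evidence = 0.030129+0.1·0.967 = 0.12683; posterior = 0.238.
Reviewer B: numerator 0.913·0.393 = 0.35881; evidence = 0.35881+0.1·0.607 = 0.41951; posterior = 0.855.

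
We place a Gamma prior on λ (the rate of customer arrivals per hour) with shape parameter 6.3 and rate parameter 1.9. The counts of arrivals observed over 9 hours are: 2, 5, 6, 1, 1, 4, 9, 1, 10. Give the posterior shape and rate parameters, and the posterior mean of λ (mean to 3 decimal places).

Total count ∑xᵢ = 39 over n = 9 hours.
Gamma is conjugate to the Poisson likelihood: posterior is Gamma(shape = 6.3+39 = 45.3, rate = 1.9+9 = 10.9).
E[λ | data] = 45.3/10.9 = 4.156.

Posterior: Gamma(shape=45.3, rate=10.9); mean ≈ 4.156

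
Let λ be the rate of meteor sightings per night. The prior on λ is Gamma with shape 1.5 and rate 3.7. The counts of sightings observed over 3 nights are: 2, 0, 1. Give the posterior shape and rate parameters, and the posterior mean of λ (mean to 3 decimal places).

Posterior: Gamma(shape=4.5, rate=6.7); mean ≈ 0.672

The Poisson likelihood adds the total count to the shape and the number of exposure periods to the rate. Here ∑xᵢ = 3 and n = 3, so shape 1.5→4.5 and rate 3.7→6.7.
E[λ | data] = 4.5/6.7 = 0.672.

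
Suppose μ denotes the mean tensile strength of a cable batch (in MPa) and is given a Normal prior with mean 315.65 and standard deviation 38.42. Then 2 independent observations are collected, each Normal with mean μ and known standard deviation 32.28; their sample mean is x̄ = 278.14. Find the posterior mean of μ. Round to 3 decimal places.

Prior precision 1/τ₀² = 1/38.42² = 0.00067746; data precision n/σ² = 2/32.28² = 0.00191939.
Posterior precision = 0.00067746 + 0.00191939 = 0.00259685.
Posterior mean = (0.00067746·315.65 + 0.00191939·278.14) / 0.00259685 = 287.926.

Posterior mean ≈ 287.926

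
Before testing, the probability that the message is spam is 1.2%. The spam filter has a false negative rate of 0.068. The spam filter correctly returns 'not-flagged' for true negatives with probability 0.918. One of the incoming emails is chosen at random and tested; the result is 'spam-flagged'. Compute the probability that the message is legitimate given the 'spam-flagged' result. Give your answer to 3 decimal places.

P(¬H | E) ≈ 0.879

Write H for 'the message is spam'. Prior odds H:¬H = 0.012/0.988 = 0.012146. For the 'spam-flagged' outcome, the likelihood ratio is 0.932/0.082 = 11.366.
Posterior odds = 0.012146 × 11.366 = 0.13805, so P(H|E) = 0.13805/(1+0.13805) = 0.121. Then P(¬H|E) = 1 − 0.121 = 0.879.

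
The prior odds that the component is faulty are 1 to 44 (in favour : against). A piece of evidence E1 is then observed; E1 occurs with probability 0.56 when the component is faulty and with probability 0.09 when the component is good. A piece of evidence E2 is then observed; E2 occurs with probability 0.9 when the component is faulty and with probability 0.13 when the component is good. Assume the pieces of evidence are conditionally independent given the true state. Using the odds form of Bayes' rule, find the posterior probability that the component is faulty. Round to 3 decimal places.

Posterior probability ≈ 0.495

Prior odds = 1/44 = 0.022727.
Likelihood ratio for E1 = 0.56/0.09 = 6.2222.
Likelihood ratio for E2 = 0.9/0.13 = 6.9231.
Posterior odds = prior odds × LR₁ × LR₂ = 0.97902.
Posterior probability = odds/(1+odds) = 0.97902/1.9790 = 0.495.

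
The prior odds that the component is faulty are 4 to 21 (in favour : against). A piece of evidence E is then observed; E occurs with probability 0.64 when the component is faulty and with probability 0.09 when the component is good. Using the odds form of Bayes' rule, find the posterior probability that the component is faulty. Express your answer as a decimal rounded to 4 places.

Posterior probability ≈ 0.5753

Prior odds = 4/21 = 0.19048. In log-odds, ln(0.19048) = -1.6582.
Add log likelihood ratio: ln(7.1111) = 1.9617.
Posterior log-odds = 0.30343, so posterior odds = exp(0.30343) = 1.3545. Converting, P(H|E) = 1.3545/2.3545 = 0.5753.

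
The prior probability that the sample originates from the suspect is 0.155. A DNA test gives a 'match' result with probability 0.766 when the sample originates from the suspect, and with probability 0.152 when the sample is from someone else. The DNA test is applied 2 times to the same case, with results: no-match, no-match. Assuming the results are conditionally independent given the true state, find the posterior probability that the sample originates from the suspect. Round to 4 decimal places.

Posterior P(H) ≈ 0.0138

Let H be the event that the sample originates from the suspect; start with P(H) = 0.155. P('match'|H) = 0.766, P('match'|¬H) = 0.152.
Update on result 1 ('no-match'): P(H) ← 0.234·0.1550 / (0.234·0.1550 + 0.848·0.8450) = 0.036270/0.75283 = 0.0482.
Update on result 2 ('no-match'): P(H) ← 0.234·0.0482 / (0.234·0.0482 + 0.848·0.9518) = 0.011274/0.81842 = 0.0138.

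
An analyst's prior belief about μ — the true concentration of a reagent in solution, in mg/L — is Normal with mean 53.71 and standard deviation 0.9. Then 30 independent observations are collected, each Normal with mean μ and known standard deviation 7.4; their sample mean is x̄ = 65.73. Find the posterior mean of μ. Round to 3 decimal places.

Posterior mean ≈ 57.404

Prior precision 1/τ₀² = 1/0.9² = 1.23457; data precision n/σ² = 30/7.4² = 0.547845.
Posterior precision = 1.23457 + 0.547845 = 1.78241.
Posterior mean = (1.23457·53.71 + 0.547845·65.73) / 1.78241 = 57.404.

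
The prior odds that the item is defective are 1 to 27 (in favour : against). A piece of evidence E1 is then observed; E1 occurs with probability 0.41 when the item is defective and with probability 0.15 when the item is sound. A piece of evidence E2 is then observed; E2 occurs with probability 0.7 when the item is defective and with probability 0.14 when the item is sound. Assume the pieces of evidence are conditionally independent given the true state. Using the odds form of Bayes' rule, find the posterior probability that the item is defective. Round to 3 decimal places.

Posterior probability ≈ 0.336

Prior odds = 1/27 = 0.037037. In log-odds, ln(0.037037) = -3.2958.
Add log likelihood ratios: ln(2.7333) + ln(5.0000) = 2.6150.
Posterior log-odds = -0.68088, so posterior odds = exp(-0.68088) = 0.50617. Converting, P(H|E) = 0.50617/1.5062 = 0.336.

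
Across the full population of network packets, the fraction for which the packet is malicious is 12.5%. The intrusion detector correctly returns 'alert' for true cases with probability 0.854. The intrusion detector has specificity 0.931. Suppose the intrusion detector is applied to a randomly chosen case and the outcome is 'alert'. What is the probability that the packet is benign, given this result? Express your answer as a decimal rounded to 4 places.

P(¬H | E) ≈ 0.3613

Write H for 'the packet is malicious'. Prior odds H:¬H = 0.125/0.875 = 0.14286. For the 'alert' outcome, the likelihood ratio is 0.854/0.069 = 12.377.
Posterior odds = 0.14286 × 12.377 = 1.7681, so P(H|E) = 1.7681/(1+1.7681) = 0.6387. Then P(¬H|E) = 1 − 0.6387 = 0.3613.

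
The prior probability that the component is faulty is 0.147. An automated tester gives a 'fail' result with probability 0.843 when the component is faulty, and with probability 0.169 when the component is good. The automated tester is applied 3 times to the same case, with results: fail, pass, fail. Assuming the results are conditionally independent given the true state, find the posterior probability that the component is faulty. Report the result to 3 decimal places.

Let H be the event that the component is faulty; start with P(H) = 0.147. P('fail'|H) = 0.843, P('fail'|¬H) = 0.169.
Update on result 1 ('fail'): P(H) ← 0.843·0.1470 / (0.843·0.1470 + 0.169·0.8530) = 0.12392/0.26808 = 0.4623.
Update on result 2 ('pass'): P(H) ← 0.157·0.4623 / (0.157·0.4623 + 0.831·0.5377) = 0.072574/0.51944 = 0.1397.
Update on result 3 ('fail'): P(H) ← 0.843·0.1397 / (0.843·0.1397 + 0.169·0.8603) = 0.11778/0.26317 = 0.4476.

Posterior P(H) ≈ 0.448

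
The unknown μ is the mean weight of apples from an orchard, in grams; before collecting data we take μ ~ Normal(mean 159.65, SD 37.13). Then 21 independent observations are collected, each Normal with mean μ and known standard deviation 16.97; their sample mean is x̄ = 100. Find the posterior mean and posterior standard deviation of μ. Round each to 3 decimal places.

With known σ, the Normal prior is conjugate. Weight on the data is w = (n/σ²)/(n/σ² + 1/τ₀²) = 0.0729215/(0.0729215+0.00072535) = 0.99015.
Posterior mean = w·x̄ + (1−w)·μ₀ = 0.99015·100 + 0.0098491·159.65 = 100.587. Posterior variance = 1/(0.0729215+0.00072535) = 13.5783, so SD = 3.685.

Posterior mean ≈ 100.587; posterior SD ≈ 3.685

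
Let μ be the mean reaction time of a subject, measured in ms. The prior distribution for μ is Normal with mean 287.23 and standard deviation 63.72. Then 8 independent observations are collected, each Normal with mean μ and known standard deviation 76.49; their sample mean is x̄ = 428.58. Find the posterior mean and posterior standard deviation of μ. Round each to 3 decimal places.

Prior precision 1/τ₀² = 1/63.72² = 0.00024629; data precision n/σ² = 8/76.49² = 0.00136735.
Posterior precision = 0.00024629 + 0.00136735 = 0.00161364, giving posterior SD = 1/√0.00161364 = 24.894.
Posterior mean = (0.00024629·287.23 + 0.00136735·428.58) / 0.00161364 = 407.006.

Posterior mean ≈ 407.006; posterior SD ≈ 24.894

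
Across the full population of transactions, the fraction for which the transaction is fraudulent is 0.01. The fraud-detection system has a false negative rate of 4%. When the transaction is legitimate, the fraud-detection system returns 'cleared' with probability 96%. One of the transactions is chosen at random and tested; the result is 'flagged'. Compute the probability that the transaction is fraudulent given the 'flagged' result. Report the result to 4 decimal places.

Write H for 'the transaction is fraudulent'. Prior odds H:¬H = 0.01/0.99 = 0.010101. For the 'flagged' outcome, the likelihood ratio is 0.96/0.04 = 24.000.
Posterior odds = 0.010101 × 24.000 = 0.24242, so P(H|E) = 0.24242/(1+0.24242) = 0.1951.

P(H | E) ≈ 0.1951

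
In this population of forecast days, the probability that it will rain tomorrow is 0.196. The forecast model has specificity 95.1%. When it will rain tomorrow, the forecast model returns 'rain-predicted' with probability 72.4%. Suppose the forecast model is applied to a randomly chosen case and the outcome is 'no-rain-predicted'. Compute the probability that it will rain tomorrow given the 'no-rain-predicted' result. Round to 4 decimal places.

Let H be the event that it will rain tomorrow. P(H) = 0.196, so P(¬H) = 0.804. With E the 'no-rain-predicted' result, P(E|H) = 0.276 and P(E|¬H) = 0.951.
P(E) = 0.276·0.196 + 0.951·0.804 = 0.054096 + 0.76460 = 0.81870.
By Bayes' theorem, P(H|E) = 0.054096 / 0.81870 = 0.0661.

P(H | E) ≈ 0.0661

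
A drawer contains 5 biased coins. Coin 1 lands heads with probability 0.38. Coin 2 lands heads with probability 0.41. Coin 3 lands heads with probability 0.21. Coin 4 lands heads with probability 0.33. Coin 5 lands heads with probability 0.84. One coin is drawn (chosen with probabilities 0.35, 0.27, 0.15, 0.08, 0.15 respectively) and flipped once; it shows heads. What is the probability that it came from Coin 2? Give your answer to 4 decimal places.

Posterior probability ≈ 0.2589

P(heads|C1) = 0.38; P(heads|C2) = 0.41; P(heads|C3) = 0.21; P(heads|C4) = 0.33; P(heads|C5) = 0.84.
Prior × likelihood for each source: 0.35·0.38=0.1330, 0.27·0.41=0.1107, 0.15·0.21=0.03150, 0.08·0.33=0.02640, 0.15·0.84=0.1260. Summing gives P(heads) = 0.42760.
P(Coin 2 | heads) = 0.1107 / 0.42760 = 0.2589.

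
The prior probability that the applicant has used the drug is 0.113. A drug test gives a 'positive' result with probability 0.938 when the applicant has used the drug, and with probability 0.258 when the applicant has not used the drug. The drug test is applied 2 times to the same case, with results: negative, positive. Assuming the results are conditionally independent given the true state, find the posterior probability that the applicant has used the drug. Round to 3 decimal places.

Let H be the event that the applicant has used the drug; start with P(H) = 0.113. P('positive'|H) = 0.938, P('positive'|¬H) = 0.258.
Update on result 1 ('negative'): P(H) ← 0.062·0.1130 / (0.062·0.1130 + 0.742·0.8870) = 0.0070060/0.66516 = 0.0105.
Update on result 2 ('positive'): P(H) ← 0.938·0.0105 / (0.938·0.0105 + 0.258·0.9895) = 0.0098798/0.26516 = 0.0373.

Posterior P(H) ≈ 0.037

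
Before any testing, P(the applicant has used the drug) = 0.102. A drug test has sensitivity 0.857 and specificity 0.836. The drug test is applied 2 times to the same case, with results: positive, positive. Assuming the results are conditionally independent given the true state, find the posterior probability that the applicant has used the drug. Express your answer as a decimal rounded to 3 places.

With H the event that the applicant has used the drug, the joint likelihood of the observed sequence is P(data|H) = 0.857·0.857 = 0.73445 and P(data|¬H) = 0.164·0.164 = 0.026896.
Bayes: P(H|data) = 0.102·0.73445 / (0.102·0.73445 + 0.898·0.026896) = 0.074914/0.099066 = 0.7562.

Posterior P(H) ≈ 0.756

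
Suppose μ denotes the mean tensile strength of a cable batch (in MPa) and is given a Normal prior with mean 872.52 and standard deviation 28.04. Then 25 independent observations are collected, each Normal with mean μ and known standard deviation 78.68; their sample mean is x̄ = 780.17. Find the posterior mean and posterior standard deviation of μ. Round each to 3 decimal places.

Posterior mean ≈ 802.289; posterior SD ≈ 13.723

Prior precision 1/τ₀² = 1/28.04² = 0.00127187; data precision n/σ² = 25/78.68² = 0.00403842.
Posterior precision = 0.00127187 + 0.00403842 = 0.00531029, giving posterior SD = 1/√0.00531029 = 13.723.
Posterior mean = (0.00127187·872.52 + 0.00403842·780.17) / 0.00531029 = 802.289.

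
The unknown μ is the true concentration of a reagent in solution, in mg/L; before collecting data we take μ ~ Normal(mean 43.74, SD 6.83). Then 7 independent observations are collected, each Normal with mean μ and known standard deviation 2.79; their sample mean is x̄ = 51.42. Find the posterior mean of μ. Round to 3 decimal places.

Prior precision 1/τ₀² = 1/6.83² = 0.0214367; data precision n/σ² = 7/2.79² = 0.899269.
Posterior precision = 0.0214367 + 0.899269 = 0.920706.
Posterior mean = (0.0214367·43.74 + 0.899269·51.42) / 0.920706 = 51.241.

Posterior mean ≈ 51.241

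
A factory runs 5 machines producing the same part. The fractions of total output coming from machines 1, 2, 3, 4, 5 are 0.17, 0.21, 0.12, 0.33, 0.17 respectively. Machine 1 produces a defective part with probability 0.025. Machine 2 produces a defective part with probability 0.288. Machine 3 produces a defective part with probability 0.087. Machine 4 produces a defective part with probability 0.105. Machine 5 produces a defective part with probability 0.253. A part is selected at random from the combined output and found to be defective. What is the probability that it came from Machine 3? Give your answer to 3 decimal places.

P(defective|M1) = 0.025; P(defective|M2) = 0.288; P(defective|M3) = 0.087; P(defective|M4) = 0.105; P(defective|M5) = 0.253.
Prior × likelihood for each source: 0.17·0.025=0.004250, 0.21·0.288=0.06048, 0.12·0.087=0.01044, 0.33·0.105=0.03465, 0.17·0.253=0.04301. Summing gives P(defective) = 0.15283.
P(Machine 3 | defective) = 0.01044 / 0.15283 = 0.068.

Posterior probability ≈ 0.068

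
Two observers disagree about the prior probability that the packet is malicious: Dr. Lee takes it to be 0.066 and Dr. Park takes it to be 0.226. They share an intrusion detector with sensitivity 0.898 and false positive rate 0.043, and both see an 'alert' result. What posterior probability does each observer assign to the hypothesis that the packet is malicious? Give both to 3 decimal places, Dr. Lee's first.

Dr. Lee: 0.596; Dr. Park: 0.859

The likelihood ratio for an 'alert' result is 0.898/0.043 = 20.884.
Dr. Lee: prior odds 0.066/0.934 = 0.070664; posterior odds 1.4757; posterior probability 0.596.
Dr. Park: prior odds 0.226/0.774 = 0.29199; posterior odds 6.0978; posterior probability 0.859.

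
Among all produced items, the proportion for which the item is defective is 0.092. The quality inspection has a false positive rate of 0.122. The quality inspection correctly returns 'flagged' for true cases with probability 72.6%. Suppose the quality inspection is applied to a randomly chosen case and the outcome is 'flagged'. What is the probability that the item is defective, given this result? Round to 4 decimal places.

P(H | E) ≈ 0.3761

Write H for 'the item is defective'. Prior odds H:¬H = 0.092/0.908 = 0.10132. For the 'flagged' outcome, the likelihood ratio is 0.726/0.122 = 5.9508.
Posterior odds = 0.10132 × 5.9508 = 0.60295, so P(H|E) = 0.60295/(1+0.60295) = 0.3761.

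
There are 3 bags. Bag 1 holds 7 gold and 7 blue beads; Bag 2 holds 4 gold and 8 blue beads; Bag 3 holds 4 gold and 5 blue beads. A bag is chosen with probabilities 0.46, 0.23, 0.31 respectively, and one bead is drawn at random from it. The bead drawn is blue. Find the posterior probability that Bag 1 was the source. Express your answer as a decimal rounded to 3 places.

Posterior probability ≈ 0.414

P(blue|Bag 1) = 0.5; P(blue|Bag 2) = 0.6667; P(blue|Bag 3) = 0.5556.
Prior × likelihood for each source: 0.46·0.5=0.2300, 0.23·0.6667=0.1533, 0.31·0.5556=0.1722. Summing gives P(blue) = 0.55556.
P(Bag 1 | blue) = 0.2300 / 0.55556 = 0.414.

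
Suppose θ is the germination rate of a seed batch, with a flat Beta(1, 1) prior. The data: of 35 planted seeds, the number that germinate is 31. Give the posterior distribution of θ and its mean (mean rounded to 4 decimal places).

The binomial likelihood is conjugate to the Beta prior: with 31 successes and 4 failures, the posterior is Beta(1+31, 1+4) = Beta(32, 5).
Posterior mean = α/(α+β) = 32/37 = 0.8649.

Posterior: Beta(32, 5); mean ≈ 0.8649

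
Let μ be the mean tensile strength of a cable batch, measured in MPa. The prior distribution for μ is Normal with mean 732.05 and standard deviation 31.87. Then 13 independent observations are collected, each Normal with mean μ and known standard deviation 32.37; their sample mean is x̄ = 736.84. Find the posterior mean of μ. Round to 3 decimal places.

Posterior mean ≈ 736.488

With known σ, the Normal prior is conjugate. Weight on the data is w = (n/σ²)/(n/σ² + 1/τ₀²) = 0.0124067/(0.0124067+0.00098455) = 0.92648.
Posterior mean = w·x̄ + (1−w)·μ₀ = 0.92648·736.84 + 0.073521·732.05 = 736.488.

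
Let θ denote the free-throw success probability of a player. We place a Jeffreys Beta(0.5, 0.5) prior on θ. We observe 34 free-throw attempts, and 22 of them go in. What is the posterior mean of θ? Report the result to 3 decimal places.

Observing 22 successes and 12 failures updates Beta(0.5, 0.5) by adding the success and failure counts to the two shape parameters: α = 0.5+22 = 22.5, β = 0.5+12 = 12.5.
Posterior mean = α/(α+β) = 22.5/35 = 0.643.

Posterior mean ≈ 0.643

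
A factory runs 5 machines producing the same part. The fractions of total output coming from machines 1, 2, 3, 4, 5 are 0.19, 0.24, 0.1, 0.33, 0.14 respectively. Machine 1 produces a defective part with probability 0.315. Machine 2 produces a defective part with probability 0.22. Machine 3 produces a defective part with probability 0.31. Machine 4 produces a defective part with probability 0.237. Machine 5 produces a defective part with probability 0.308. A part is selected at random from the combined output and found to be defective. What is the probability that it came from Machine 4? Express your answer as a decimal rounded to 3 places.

Posterior probability ≈ 0.295

Tabulate prior·likelihood by source: [1] prior 0.19, lik 0.315, product 0.05985; [2] prior 0.24, lik 0.22, product 0.05280; [3] prior 0.1, lik 0.31, product 0.03100; [4] prior 0.33, lik 0.237, product 0.07821; [5] prior 0.14, lik 0.308, product 0.04312.
Normalizing constant = 0.26498; the posterior for Machine 4 is its product over the sum, 0.07821/0.26498 = 0.295.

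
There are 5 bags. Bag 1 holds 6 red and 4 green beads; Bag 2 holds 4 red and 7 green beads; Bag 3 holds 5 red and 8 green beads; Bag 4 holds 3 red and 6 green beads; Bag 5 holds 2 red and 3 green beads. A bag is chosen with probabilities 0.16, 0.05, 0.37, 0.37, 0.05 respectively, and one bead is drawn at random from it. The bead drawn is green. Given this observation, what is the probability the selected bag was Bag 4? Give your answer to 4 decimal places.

Tabulate prior·likelihood by source: [1] prior 0.16, lik 0.4, product 0.06400; [2] prior 0.05, lik 0.6364, product 0.03182; [3] prior 0.37, lik 0.6154, product 0.2277; [4] prior 0.37, lik 0.6667, product 0.2467; [5] prior 0.05, lik 0.6, product 0.03000.
Normalizing constant = 0.60018; the posterior for Bag 4 is its product over the sum, 0.2467/0.60018 = 0.4110.

Posterior probability ≈ 0.4110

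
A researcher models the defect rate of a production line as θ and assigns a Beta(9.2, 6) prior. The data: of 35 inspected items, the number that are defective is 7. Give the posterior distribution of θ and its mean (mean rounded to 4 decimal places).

The binomial likelihood is conjugate to the Beta prior: with 7 successes and 28 failures, the posterior is Beta(9.2+7, 6+28) = Beta(16.2, 34).
Posterior mean = α/(α+β) = 16.2/50.2 = 0.3227.

Posterior: Beta(16.2, 34); mean ≈ 0.3227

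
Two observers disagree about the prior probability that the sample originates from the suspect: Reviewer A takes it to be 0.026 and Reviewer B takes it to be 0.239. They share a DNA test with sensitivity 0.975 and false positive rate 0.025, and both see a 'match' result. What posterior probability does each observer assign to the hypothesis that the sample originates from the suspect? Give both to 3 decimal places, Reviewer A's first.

Reviewer A: 0.510; Reviewer B: 0.925

The likelihood ratio for a 'match' result is 0.975/0.025 = 39.000.
Reviewer A: prior odds 0.026/0.974 = 0.026694; posterior odds 1.0411; posterior probability 0.510.
Reviewer B: prior odds 0.239/0.761 = 0.31406; posterior odds 12.248; posterior probability 0.925.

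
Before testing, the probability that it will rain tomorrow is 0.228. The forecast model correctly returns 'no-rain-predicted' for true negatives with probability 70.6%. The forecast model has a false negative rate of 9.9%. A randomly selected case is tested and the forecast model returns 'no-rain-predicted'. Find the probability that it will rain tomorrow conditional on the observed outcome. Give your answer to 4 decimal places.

Let H be the event that it will rain tomorrow. P(H) = 0.228, so P(¬H) = 0.772. With E the 'no-rain-predicted' result, P(E|H) = 0.099 and P(E|¬H) = 0.706.
P(E) = 0.099·0.228 + 0.706·0.772 = 0.022572 + 0.54503 = 0.56760.
By Bayes' theorem, P(H|E) = 0.022572 / 0.56760 = 0.0398.

P(H | E) ≈ 0.0398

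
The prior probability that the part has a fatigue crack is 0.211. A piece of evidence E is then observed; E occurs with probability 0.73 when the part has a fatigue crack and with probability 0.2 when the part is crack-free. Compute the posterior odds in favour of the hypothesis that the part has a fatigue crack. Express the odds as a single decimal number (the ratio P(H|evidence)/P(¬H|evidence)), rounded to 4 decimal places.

Posterior odds ≈ 0.9761

Prior odds = 0.211/(1−0.211) = 0.26743. In log-odds, ln(0.26743) = -1.3189.
Add log likelihood ratio: ln(3.6500) = 1.2947.
Posterior log-odds = -0.024181, so posterior odds = exp(-0.024181) = 0.97611.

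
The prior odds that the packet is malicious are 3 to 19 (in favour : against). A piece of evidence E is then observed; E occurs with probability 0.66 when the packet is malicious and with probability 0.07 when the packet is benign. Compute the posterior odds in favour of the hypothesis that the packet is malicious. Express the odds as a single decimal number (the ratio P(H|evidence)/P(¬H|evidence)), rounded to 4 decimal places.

Prior odds = 3/19 = 0.15789.
Likelihood ratio for E = 0.66/0.07 = 9.4286.
Posterior odds = prior odds × LR = 1.4887.

Posterior odds ≈ 1.4887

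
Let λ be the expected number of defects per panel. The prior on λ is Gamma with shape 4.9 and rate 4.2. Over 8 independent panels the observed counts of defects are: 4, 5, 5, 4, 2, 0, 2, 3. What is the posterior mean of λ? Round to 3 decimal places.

Posterior mean ≈ 2.451

The Poisson likelihood adds the total count to the shape and the number of exposure periods to the rate. Here ∑xᵢ = 25 and n = 8, so shape 4.9→29.9 and rate 4.2→12.2.
E[λ | data] = 29.9/12.2 = 2.451.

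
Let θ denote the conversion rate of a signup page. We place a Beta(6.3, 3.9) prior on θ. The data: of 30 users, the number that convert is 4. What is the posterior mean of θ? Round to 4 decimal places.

Posterior mean ≈ 0.2562

The binomial likelihood is conjugate to the Beta prior: with 4 successes and 26 failures, the posterior is Beta(6.3+4, 3.9+26) = Beta(10.3, 29.9).
E[θ | data] = 10.3/(10.3+29.9) = 0.2562.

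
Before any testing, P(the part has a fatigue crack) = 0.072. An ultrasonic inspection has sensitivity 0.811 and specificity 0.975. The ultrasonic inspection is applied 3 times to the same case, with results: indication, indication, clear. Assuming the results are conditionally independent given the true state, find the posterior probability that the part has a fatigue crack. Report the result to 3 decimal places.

Let H be the event that the part has a fatigue crack; start with P(H) = 0.072. P('indication'|H) = 0.811, P('indication'|¬H) = 0.025.
Update on result 1 ('indication'): P(H) ← 0.811·0.0720 / (0.811·0.0720 + 0.025·0.9280) = 0.058392/0.081592 = 0.7157.
Update on result 2 ('indication'): P(H) ← 0.811·0.7157 / (0.811·0.7157 + 0.025·0.2843) = 0.58040/0.58751 = 0.9879.
Update on result 3 ('clear'): P(H) ← 0.189·0.9879 / (0.189·0.9879 + 0.975·0.0121) = 0.18671/0.19851 = 0.9406.

Posterior P(H) ≈ 0.941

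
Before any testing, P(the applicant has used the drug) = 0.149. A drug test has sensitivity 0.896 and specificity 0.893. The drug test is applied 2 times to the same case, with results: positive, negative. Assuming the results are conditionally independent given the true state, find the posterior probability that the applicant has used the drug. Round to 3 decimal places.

Posterior P(H) ≈ 0.146

Let H be the event that the applicant has used the drug; start with P(H) = 0.149. P('positive'|H) = 0.896, P('positive'|¬H) = 0.107.
Update on result 1 ('positive'): P(H) ← 0.896·0.1490 / (0.896·0.1490 + 0.107·0.8510) = 0.13350/0.22456 = 0.5945.
Update on result 2 ('negative'): P(H) ← 0.104·0.5945 / (0.104·0.5945 + 0.893·0.4055) = 0.061829/0.42393 = 0.1458.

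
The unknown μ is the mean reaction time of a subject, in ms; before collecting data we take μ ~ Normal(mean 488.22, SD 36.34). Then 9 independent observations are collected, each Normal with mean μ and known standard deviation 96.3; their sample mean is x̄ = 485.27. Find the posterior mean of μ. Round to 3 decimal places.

Posterior mean ≈ 486.563

Prior precision 1/τ₀² = 1/36.34² = 0.00075723; data precision n/σ² = 9/96.3² = 0.00097049.
Posterior precision = 0.00075723 + 0.00097049 = 0.00172772.
Posterior mean = (0.00075723·488.22 + 0.00097049·485.27) / 0.00172772 = 486.563.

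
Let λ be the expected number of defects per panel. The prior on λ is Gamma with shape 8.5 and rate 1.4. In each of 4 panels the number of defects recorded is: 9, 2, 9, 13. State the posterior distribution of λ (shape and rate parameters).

Total count ∑xᵢ = 33 over n = 4 panels.
Gamma is conjugate to the Poisson likelihood: posterior is Gamma(shape = 8.5+33 = 41.5, rate = 1.4+4 = 5.4).

Posterior: Gamma(shape=41.5, rate=5.4)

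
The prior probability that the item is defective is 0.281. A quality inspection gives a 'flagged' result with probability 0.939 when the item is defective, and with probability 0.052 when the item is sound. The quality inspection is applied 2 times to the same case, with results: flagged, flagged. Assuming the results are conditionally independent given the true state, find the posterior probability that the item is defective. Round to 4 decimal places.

Let H be the event that the item is defective; start with P(H) = 0.281. P('flagged'|H) = 0.939, P('flagged'|¬H) = 0.052.
Update on result 1 ('flagged'): P(H) ← 0.939·0.2810 / (0.939·0.2810 + 0.052·0.7190) = 0.26386/0.30125 = 0.8759.
Update on result 2 ('flagged'): P(H) ← 0.939·0.8759 / (0.939·0.8759 + 0.052·0.1241) = 0.82246/0.82891 = 0.9922.

Posterior P(H) ≈ 0.9922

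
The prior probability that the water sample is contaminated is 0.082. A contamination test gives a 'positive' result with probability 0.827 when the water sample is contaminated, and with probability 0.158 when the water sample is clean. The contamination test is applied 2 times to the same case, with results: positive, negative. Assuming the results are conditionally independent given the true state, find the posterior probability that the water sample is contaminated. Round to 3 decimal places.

With H the event that the water sample is contaminated, the joint likelihood of the observed sequence is P(data|H) = 0.827·0.173 = 0.14307 and P(data|¬H) = 0.158·0.842 = 0.13304.
Bayes: P(H|data) = 0.082·0.14307 / (0.082·0.14307 + 0.918·0.13304) = 0.011732/0.13386 = 0.0876.

Posterior P(H) ≈ 0.088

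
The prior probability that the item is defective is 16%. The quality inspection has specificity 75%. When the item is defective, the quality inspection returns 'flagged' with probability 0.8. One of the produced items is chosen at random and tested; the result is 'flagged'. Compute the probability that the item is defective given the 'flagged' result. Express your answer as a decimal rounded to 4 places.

P(H | E) ≈ 0.3787

Let H be the event that the item is defective. P(H) = 0.16, so P(¬H) = 0.84. With E the 'flagged' result, P(E|H) = 0.8 and P(E|¬H) = 0.25.
P(E) = 0.8·0.16 + 0.25·0.84 = 0.12800 + 0.21000 = 0.33800.
By Bayes' theorem, P(H|E) = 0.12800 / 0.33800 = 0.3787.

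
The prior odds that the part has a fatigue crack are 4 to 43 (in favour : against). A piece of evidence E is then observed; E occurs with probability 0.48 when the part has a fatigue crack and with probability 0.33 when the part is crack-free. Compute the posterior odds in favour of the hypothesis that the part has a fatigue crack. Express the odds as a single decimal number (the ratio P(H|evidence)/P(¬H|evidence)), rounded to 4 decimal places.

Prior odds = 4/43 = 0.093023. In log-odds, ln(0.093023) = -2.3749.
Add log likelihood ratio: ln(1.4545) = 0.37469.
Posterior log-odds = -2.0002, so posterior odds = exp(-2.0002) = 0.13531.

Posterior odds ≈ 0.1353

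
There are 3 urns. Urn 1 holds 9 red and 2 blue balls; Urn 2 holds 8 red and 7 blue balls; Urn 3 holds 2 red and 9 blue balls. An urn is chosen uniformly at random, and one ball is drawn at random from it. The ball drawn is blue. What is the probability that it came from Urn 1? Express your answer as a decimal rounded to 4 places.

P(blue|Urn 1) = 0.1818; P(blue|Urn 2) = 0.4667; P(blue|Urn 3) = 0.8182.
Prior × likelihood for each source: 0.333333·0.1818=0.06061, 0.333333·0.4667=0.1556, 0.333333·0.8182=0.2727. Summing gives P(blue) = 0.48889.
P(Urn 1 | blue) = 0.06061 / 0.48889 = 0.1240.

Posterior probability ≈ 0.1240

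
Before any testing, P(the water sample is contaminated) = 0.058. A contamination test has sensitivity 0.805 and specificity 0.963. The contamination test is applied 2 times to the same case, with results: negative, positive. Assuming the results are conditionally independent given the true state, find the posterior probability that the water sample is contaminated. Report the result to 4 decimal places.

Posterior P(H) ≈ 0.2134

Let H be the event that the water sample is contaminated; start with P(H) = 0.058. P('positive'|H) = 0.805, P('positive'|¬H) = 0.037.
Update on result 1 ('negative'): P(H) ← 0.195·0.0580 / (0.195·0.0580 + 0.963·0.9420) = 0.011310/0.91846 = 0.0123.
Update on result 2 ('positive'): P(H) ← 0.805·0.0123 / (0.805·0.0123 + 0.037·0.9877) = 0.0099129/0.046457 = 0.2134.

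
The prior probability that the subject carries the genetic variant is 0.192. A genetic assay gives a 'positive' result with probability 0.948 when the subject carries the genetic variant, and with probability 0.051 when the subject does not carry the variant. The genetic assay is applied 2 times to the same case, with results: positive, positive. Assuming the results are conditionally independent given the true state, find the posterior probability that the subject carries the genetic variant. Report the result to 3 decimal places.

Let H be the event that the subject carries the genetic variant; start with P(H) = 0.192. P('positive'|H) = 0.948, P('positive'|¬H) = 0.051.
Update on result 1 ('positive'): P(H) ← 0.948·0.1920 / (0.948·0.1920 + 0.051·0.8080) = 0.18202/0.22322 = 0.8154.
Update on result 2 ('positive'): P(H) ← 0.948·0.8154 / (0.948·0.8154 + 0.051·0.1846) = 0.77300/0.78241 = 0.9880.

Posterior P(H) ≈ 0.988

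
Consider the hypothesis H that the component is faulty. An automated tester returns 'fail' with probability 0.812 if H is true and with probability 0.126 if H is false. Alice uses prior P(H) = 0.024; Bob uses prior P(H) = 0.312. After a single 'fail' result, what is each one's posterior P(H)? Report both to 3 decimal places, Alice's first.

Alice: 0.137; Bob: 0.745

P('+'|H) = 0.812, P('+'|¬H) = 0.126.
Alice: numerator 0.812·0.024 = 0.019488; evidence = 0.019488+0.126·0.976 = 0.14246; posterior = 0.137.
Bob: numerator 0.812·0.312 = 0.25334; evidence = 0.25334+0.126·0.688 = 0.34003; posterior = 0.745.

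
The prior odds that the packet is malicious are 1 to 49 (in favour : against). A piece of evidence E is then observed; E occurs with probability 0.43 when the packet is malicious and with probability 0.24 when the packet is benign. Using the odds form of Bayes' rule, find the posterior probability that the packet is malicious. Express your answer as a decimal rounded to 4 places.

Prior odds = 1/49 = 0.020408. In log-odds, ln(0.020408) = -3.8918.
Add log likelihood ratio: ln(1.7917) = 0.58315.
Posterior log-odds = -3.3087, so posterior odds = exp(-3.3087) = 0.036565. Converting, P(H|E) = 0.036565/1.0366 = 0.0353.

Posterior probability ≈ 0.0353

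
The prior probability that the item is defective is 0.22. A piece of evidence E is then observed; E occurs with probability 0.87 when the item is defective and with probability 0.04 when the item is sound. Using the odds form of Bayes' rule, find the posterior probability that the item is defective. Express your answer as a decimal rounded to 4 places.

Posterior probability ≈ 0.8598

Prior odds = 0.22/(1−0.22) = 0.28205. In log-odds, ln(0.28205) = -1.2657.
Add log likelihood ratio: ln(21.750) = 3.0796.
Posterior log-odds = 1.8139, so posterior odds = exp(1.8139) = 6.1346. Converting, P(H|E) = 6.1346/7.1346 = 0.8598.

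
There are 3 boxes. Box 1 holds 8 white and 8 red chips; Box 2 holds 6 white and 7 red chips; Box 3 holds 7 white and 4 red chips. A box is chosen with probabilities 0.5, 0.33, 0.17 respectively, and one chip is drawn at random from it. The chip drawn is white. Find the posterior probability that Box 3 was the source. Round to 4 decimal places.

Tabulate prior·likelihood by source: [1] prior 0.5, lik 0.5, product 0.2500; [2] prior 0.33, lik 0.4615, product 0.1523; [3] prior 0.17, lik 0.6364, product 0.1082.
Normalizing constant = 0.51049; the posterior for Box 3 is its product over the sum, 0.1082/0.51049 = 0.2119.

Posterior probability ≈ 0.2119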